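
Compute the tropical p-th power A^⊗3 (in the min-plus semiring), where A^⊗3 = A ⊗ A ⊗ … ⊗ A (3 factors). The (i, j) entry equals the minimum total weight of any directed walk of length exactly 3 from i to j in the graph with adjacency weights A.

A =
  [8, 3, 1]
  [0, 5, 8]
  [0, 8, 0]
A^⊗3 =
  [1, 4, 1]
  [1, 8, 1]
  [0, 3, 0]

Each entry (A^⊗3)_ij equals the minimum over all length-3 walks i = v_0 → v_1 → … → v_3 = j of Σ_t A[v_t][v_{t+1}]. For example, for (i, j) = (0, 2) we minimise over 9 possible intermediate vertex sequences; the minimum is 1, attained along the walk 0 → 2 → 2 → 2.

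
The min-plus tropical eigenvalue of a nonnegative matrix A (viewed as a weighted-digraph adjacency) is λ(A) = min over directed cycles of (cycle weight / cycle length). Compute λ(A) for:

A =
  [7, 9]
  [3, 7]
λ(A) = 6

Enumerate directed cycles and compute their means (weight / length). Sample:
  cycle 0 → 0: weight = 7, length = 1, mean = 7/1 ≈ 7.000
  cycle 1 → 1: weight = 7, length = 1, mean = 7/1 ≈ 7.000
  cycle 0 → 1 → 0: weight = 12, length = 2, mean = 12/2 ≈ 6.000
  cycle 1 → 0 → 1: weight = 12, length = 2, mean = 12/2 ≈ 6.000
Minimum mean = 6.000, attained e.g. along the cycle 0 → 1 → 0 with weight 12 and length 2. So λ(A) = 12/2 = 6.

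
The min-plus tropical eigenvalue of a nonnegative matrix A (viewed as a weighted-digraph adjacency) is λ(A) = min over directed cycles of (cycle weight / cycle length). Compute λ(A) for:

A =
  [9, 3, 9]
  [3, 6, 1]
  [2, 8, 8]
λ(A) = 2

Enumerate directed cycles and compute their means (weight / length). Sample:
  cycle 0 → 0: weight = 9, length = 1, mean = 9/1 ≈ 9.000
  cycle 1 → 1: weight = 6, length = 1, mean = 6/1 ≈ 6.000
  cycle 2 → 2: weight = 8, length = 1, mean = 8/1 ≈ 8.000
  cycle 0 → 1 → 0: weight = 6, length = 2, mean = 6/2 ≈ 3.000
  cycle 0 → 2 → 0: weight = 11, length = 2, mean = 11/2 ≈ 5.500
  cycle 1 → 0 → 1: weight = 6, length = 2, mean = 6/2 ≈ 3.000
Minimum mean = 2.000, attained e.g. along the cycle 0 → 1 → 2 → 0 with weight 6 and length 3. So λ(A) = 6/3 = 2.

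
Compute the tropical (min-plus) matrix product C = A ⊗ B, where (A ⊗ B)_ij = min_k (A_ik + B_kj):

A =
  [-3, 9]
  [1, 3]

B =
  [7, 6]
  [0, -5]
A ⊗ B =
  [4, 3]
  [3, -2]

Apply the min-plus product entry-by-entry:
  C[0][0] = min over k of (A[0][0] + B[0][0] = -3 + 7 = 4, A[0][1] + B[1][0] = 9 + 0 = 9) = 4 (attained at k = 0)
  C[0][1] = min over k of (A[0][0] + B[0][1] = -3 + 6 = 3, A[0][1] + B[1][1] = 9 + -5 = 4) = 3 (attained at k = 0)
  C[1][0] = min over k of (A[1][0] + B[0][0] = 1 + 7 = 8, A[1][1] + B[1][0] = 3 + 0 = 3) = 3 (attained at k = 1)
  C[1][1] = min over k of (A[1][0] + B[0][1] = 1 + 6 = 7, A[1][1] + B[1][1] = 3 + -5 = -2) = -2 (attained at k = 1)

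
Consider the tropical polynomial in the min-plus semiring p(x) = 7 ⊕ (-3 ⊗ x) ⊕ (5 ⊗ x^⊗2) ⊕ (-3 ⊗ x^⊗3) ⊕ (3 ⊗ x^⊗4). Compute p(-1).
p(-1) = -6

A tropical monomial a ⊗ x^⊗i evaluates to a + i · x. Evaluating each term at x = -1:
  Term 0 contributes 7 + 0 · -1 = 7
  Term 1 contributes -3 + 1 · -1 = -4
  Term 2 contributes 5 + 2 · -1 = 3
  Term 3 contributes -3 + 3 · -1 = -6
  Term 4 contributes 3 + 4 · -1 = -1
p(-1) = ⊕ of these = min[7, -4, 3, -6, -1] = -6.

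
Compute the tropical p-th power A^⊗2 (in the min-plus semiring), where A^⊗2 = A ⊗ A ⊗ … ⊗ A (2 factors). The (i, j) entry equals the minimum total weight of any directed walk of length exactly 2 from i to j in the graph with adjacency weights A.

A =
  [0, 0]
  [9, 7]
A^⊗2 =
  [0, 0]
  [9, 9]

Each entry (A^⊗2)_ij equals the minimum over all length-2 walks i = v_0 → v_1 → … → v_2 = j of Σ_t A[v_t][v_{t+1}]. For example, for (i, j) = (0, 1) we minimise over 2 possible intermediate vertex sequences; the minimum is 0, attained along the walk 0 → 0 → 1.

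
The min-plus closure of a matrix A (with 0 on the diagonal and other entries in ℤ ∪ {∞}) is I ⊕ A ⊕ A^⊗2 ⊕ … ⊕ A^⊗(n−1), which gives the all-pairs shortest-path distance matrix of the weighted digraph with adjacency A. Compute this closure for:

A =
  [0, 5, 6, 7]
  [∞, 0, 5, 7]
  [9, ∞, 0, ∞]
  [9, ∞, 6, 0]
Closure =
  [0, 5, 6, 7]
  [14, 0, 5, 7]
  [9, 14, 0, 16]
  [9, 14, 6, 0]

This is the Floyd-Warshall all-pairs shortest-path computation. For each intermediate vertex k = 0, 1, …, 3, update dist[i][j] ← min(dist[i][j], dist[i][k] + dist[k][j]). The final matrix gives, for each (i, j), the minimum total weight of any directed path from i to j (possibly empty when i = j).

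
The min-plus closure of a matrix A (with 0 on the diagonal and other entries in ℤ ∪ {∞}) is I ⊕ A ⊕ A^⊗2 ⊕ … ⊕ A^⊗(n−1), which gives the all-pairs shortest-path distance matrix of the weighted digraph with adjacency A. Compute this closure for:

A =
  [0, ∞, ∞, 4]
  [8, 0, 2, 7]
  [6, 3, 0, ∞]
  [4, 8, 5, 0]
Closure =
  [0, 12, 9, 4]
  [8, 0, 2, 7]
  [6, 3, 0, 10]
  [4, 8, 5, 0]

This is the Floyd-Warshall all-pairs shortest-path computation. For each intermediate vertex k = 0, 1, …, 3, update dist[i][j] ← min(dist[i][j], dist[i][k] + dist[k][j]). The final matrix gives, for each (i, j), the minimum total weight of any directed path from i to j (possibly empty when i = j).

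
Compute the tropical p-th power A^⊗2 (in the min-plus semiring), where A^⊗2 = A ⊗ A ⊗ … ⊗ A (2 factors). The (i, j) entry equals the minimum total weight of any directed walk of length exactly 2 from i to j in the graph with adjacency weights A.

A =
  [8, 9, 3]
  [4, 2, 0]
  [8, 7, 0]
A^⊗2 =
  [11, 10, 3]
  [6, 4, 0]
  [8, 7, 0]

Each entry (A^⊗2)_ij equals the minimum over all length-2 walks i = v_0 → v_1 → … → v_2 = j of Σ_t A[v_t][v_{t+1}]. For example, for (i, j) = (0, 2) we minimise over 3 possible intermediate vertex sequences; the minimum is 3, attained along the walk 0 → 2 → 2.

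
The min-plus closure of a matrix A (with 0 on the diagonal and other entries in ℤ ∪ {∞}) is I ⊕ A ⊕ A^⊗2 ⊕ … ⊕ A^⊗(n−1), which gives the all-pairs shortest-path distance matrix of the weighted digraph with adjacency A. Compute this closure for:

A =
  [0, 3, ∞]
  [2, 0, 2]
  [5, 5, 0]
Closure =
  [0, 3, 5]
  [2, 0, 2]
  [5, 5, 0]

This is the Floyd-Warshall all-pairs shortest-path computation. For each intermediate vertex k = 0, 1, …, 2, update dist[i][j] ← min(dist[i][j], dist[i][k] + dist[k][j]). The final matrix gives, for each (i, j), the minimum total weight of any directed path from i to j (possibly empty when i = j).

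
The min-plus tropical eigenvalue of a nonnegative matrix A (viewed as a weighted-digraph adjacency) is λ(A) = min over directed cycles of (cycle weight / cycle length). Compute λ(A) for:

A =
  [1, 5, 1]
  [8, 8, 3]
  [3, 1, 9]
λ(A) = 1

Enumerate directed cycles and compute their means (weight / length). Sample:
  cycle 0 → 0: weight = 1, length = 1, mean = 1/1 ≈ 1.000
  cycle 1 → 1: weight = 8, length = 1, mean = 8/1 ≈ 8.000
  cycle 2 → 2: weight = 9, length = 1, mean = 9/1 ≈ 9.000
  cycle 0 → 1 → 0: weight = 13, length = 2, mean = 13/2 ≈ 6.500
  cycle 0 → 2 → 0: weight = 4, length = 2, mean = 4/2 ≈ 2.000
  cycle 1 → 0 → 1: weight = 13, length = 2, mean = 13/2 ≈ 6.500
Minimum mean = 1.000, attained e.g. along the cycle 0 → 0 with weight 1 and length 1. So λ(A) = 1/1 = 1.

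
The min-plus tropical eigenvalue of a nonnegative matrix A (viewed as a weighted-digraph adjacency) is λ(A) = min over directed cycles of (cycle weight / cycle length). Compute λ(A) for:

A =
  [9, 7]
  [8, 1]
λ(A) = 1

Enumerate directed cycles and compute their means (weight / length). Sample:
  cycle 0 → 0: weight = 9, length = 1, mean = 9/1 ≈ 9.000
  cycle 1 → 1: weight = 1, length = 1, mean = 1/1 ≈ 1.000
  cycle 0 → 1 → 0: weight = 15, length = 2, mean = 15/2 ≈ 7.500
  cycle 1 → 0 → 1: weight = 15, length = 2, mean = 15/2 ≈ 7.500
Minimum mean = 1.000, attained e.g. along the cycle 1 → 1 with weight 1 and length 1. So λ(A) = 1/1 = 1.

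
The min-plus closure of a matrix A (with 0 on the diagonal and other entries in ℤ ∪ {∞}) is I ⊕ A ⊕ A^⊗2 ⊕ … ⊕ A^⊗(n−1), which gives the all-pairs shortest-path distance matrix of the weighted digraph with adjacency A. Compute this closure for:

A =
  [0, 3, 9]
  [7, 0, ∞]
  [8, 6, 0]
Closure =
  [0, 3, 9]
  [7, 0, 16]
  [8, 6, 0]

This is the Floyd-Warshall all-pairs shortest-path computation. For each intermediate vertex k = 0, 1, …, 2, update dist[i][j] ← min(dist[i][j], dist[i][k] + dist[k][j]). The final matrix gives, for each (i, j), the minimum total weight of any directed path from i to j (possibly empty when i = j).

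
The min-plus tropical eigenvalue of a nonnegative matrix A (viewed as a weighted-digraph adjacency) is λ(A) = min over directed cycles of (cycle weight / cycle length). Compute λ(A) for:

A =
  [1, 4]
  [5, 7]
λ(A) = 1

Enumerate directed cycles and compute their means (weight / length). Sample:
  cycle 0 → 0: weight = 1, length = 1, mean = 1/1 ≈ 1.000
  cycle 1 → 1: weight = 7, length = 1, mean = 7/1 ≈ 7.000
  cycle 0 → 1 → 0: weight = 9, length = 2, mean = 9/2 ≈ 4.500
  cycle 1 → 0 → 1: weight = 9, length = 2, mean = 9/2 ≈ 4.500
Minimum mean = 1.000, attained e.g. along the cycle 0 → 0 with weight 1 and length 1. So λ(A) = 1/1 = 1.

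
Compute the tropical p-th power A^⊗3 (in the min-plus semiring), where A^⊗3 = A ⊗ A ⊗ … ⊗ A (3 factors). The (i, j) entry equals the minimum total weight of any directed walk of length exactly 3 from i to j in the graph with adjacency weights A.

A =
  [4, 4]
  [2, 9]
A^⊗3 =
  [10, 10]
  [8, 10]

Each entry (A^⊗3)_ij equals the minimum over all length-3 walks i = v_0 → v_1 → … → v_3 = j of Σ_t A[v_t][v_{t+1}]. For example, for (i, j) = (0, 1) we minimise over 4 possible intermediate vertex sequences; the minimum is 10, attained along the walk 0 → 1 → 0 → 1.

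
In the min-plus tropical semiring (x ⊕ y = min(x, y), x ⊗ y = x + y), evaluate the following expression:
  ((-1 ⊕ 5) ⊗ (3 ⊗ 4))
((-1 ⊕ 5) ⊗ (3 ⊗ 4)) = 6

Expand innermost to outermost. Recall ⊕ takes the minimum of its arguments and ⊗ takes their sum. Working out the expression ((-1 ⊕ 5) ⊗ (3 ⊗ 4)) gives 6.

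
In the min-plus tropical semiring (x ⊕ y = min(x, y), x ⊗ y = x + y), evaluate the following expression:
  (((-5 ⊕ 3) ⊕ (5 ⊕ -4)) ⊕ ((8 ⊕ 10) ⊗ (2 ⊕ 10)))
(((-5 ⊕ 3) ⊕ (5 ⊕ -4)) ⊕ ((8 ⊕ 10) ⊗ (2 ⊕ 10))) = -5

Expand innermost to outermost. Recall ⊕ takes the minimum of its arguments and ⊗ takes their sum. Working out the expression (((-5 ⊕ 3) ⊕ (5 ⊕ -4)) ⊕ ((8 ⊕ 10) ⊗ (2 ⊕ 10))) gives -5.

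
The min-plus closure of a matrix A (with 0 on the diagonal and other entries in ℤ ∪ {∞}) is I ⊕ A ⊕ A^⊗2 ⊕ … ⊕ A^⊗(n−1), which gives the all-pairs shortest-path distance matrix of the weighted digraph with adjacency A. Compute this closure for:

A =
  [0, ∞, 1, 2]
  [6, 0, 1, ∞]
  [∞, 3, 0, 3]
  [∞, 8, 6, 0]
Closure =
  [0, 4, 1, 2]
  [6, 0, 1, 4]
  [9, 3, 0, 3]
  [14, 8, 6, 0]

This is the Floyd-Warshall all-pairs shortest-path computation. For each intermediate vertex k = 0, 1, …, 3, update dist[i][j] ← min(dist[i][j], dist[i][k] + dist[k][j]). The final matrix gives, for each (i, j), the minimum total weight of any directed path from i to j (possibly empty when i = j).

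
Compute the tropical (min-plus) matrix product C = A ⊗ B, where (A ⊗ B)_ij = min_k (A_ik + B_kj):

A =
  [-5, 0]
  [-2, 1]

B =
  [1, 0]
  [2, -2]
A ⊗ B =
  [-4, -5]
  [-1, -2]

Apply the min-plus product entry-by-entry:
  C[0][0] = min over k of (A[0][0] + B[0][0] = -5 + 1 = -4, A[0][1] + B[1][0] = 0 + 2 = 2) = -4 (attained at k = 0)
  C[0][1] = min over k of (A[0][0] + B[0][1] = -5 + 0 = -5, A[0][1] + B[1][1] = 0 + -2 = -2) = -5 (attained at k = 0)
  C[1][0] = min over k of (A[1][0] + B[0][0] = -2 + 1 = -1, A[1][1] + B[1][0] = 1 + 2 = 3) = -1 (attained at k = 0)
  C[1][1] = min over k of (A[1][0] + B[0][1] = -2 + 0 = -2, A[1][1] + B[1][1] = 1 + -2 = -1) = -2 (attained at k = 0)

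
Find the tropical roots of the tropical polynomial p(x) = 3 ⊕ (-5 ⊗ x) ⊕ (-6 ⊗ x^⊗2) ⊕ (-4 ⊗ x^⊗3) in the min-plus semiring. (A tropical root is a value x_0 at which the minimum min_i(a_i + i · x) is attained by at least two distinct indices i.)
Roots: {-2, 1, 8}

Each tropical root is a break point of the lower envelope of the lines y = a_i + i · x (there are 4 lines, with slopes 0, 1, ..., 3). Only the lines that attain the minimum somewhere contribute to roots; other lines are dominated. Here the surviving (envelope) indices are i = 3, i = 2, i = 1, i = 0.
Intersections between consecutive envelope lines give the roots: for adjacent envelope indices i < j the intersection is x = (a_i − a_j) / (j − i). Reading off the sorted break points: {-2, 1, 8}.
Verification: at each break x_0, at least two indices attain the minimum of min_i(a_i + i · x_0).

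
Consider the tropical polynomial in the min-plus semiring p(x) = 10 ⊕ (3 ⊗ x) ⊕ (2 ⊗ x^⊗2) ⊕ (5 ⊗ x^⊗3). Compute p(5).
p(5) = 8

A tropical monomial a ⊗ x^⊗i evaluates to a + i · x. Evaluating each term at x = 5:
  Term 0 contributes 10 + 0 · 5 = 10
  Term 1 contributes 3 + 1 · 5 = 8
  Term 2 contributes 2 + 2 · 5 = 12
  Term 3 contributes 5 + 3 · 5 = 20
p(5) = ⊕ of these = min[10, 8, 12, 20] = 8.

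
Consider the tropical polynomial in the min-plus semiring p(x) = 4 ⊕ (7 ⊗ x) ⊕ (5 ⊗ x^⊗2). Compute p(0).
p(0) = 4

A tropical monomial a ⊗ x^⊗i evaluates to a + i · x. Evaluating each term at x = 0:
  Term 0 contributes 4 + 0 · 0 = 4
  Term 1 contributes 7 + 1 · 0 = 7
  Term 2 contributes 5 + 2 · 0 = 5
p(0) = ⊕ of these = min[4, 7, 5] = 4.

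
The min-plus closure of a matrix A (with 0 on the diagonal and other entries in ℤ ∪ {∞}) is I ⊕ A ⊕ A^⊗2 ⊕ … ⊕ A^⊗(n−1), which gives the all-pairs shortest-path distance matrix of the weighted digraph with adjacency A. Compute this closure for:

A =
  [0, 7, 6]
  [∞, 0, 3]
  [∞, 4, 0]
Closure =
  [0, 7, 6]
  [∞, 0, 3]
  [∞, 4, 0]

This is the Floyd-Warshall all-pairs shortest-path computation. For each intermediate vertex k = 0, 1, …, 2, update dist[i][j] ← min(dist[i][j], dist[i][k] + dist[k][j]). The final matrix gives, for each (i, j), the minimum total weight of any directed path from i to j (possibly empty when i = j).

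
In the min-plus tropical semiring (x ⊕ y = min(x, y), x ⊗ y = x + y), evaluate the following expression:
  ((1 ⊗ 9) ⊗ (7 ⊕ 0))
((1 ⊗ 9) ⊗ (7 ⊕ 0)) = 10

Expand innermost to outermost. Recall ⊕ takes the minimum of its arguments and ⊗ takes their sum. Working out the expression ((1 ⊗ 9) ⊗ (7 ⊕ 0)) gives 10.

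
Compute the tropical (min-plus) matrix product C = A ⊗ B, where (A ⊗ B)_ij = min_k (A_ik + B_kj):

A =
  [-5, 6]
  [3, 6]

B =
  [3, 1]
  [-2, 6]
A ⊗ B =
  [-2, -4]
  [4, 4]

Apply the min-plus product entry-by-entry:
  C[0][0] = min over k of (A[0][0] + B[0][0] = -5 + 3 = -2, A[0][1] + B[1][0] = 6 + -2 = 4) = -2 (attained at k = 0)
  C[0][1] = min over k of (A[0][0] + B[0][1] = -5 + 1 = -4, A[0][1] + B[1][1] = 6 + 6 = 12) = -4 (attained at k = 0)
  C[1][0] = min over k of (A[1][0] + B[0][0] = 3 + 3 = 6, A[1][1] + B[1][0] = 6 + -2 = 4) = 4 (attained at k = 1)
  C[1][1] = min over k of (A[1][0] + B[0][1] = 3 + 1 = 4, A[1][1] + B[1][1] = 6 + 6 = 12) = 4 (attained at k = 0)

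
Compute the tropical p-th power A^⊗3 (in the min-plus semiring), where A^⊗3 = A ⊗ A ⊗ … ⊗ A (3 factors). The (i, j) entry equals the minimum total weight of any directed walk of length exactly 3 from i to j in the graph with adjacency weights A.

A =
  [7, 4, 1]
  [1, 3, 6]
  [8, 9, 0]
A^⊗3 =
  [8, 9, 1]
  [6, 8, 2]
  [8, 9, 0]

Each entry (A^⊗3)_ij equals the minimum over all length-3 walks i = v_0 → v_1 → … → v_3 = j of Σ_t A[v_t][v_{t+1}]. For example, for (i, j) = (0, 2) we minimise over 9 possible intermediate vertex sequences; the minimum is 1, attained along the walk 0 → 2 → 2 → 2.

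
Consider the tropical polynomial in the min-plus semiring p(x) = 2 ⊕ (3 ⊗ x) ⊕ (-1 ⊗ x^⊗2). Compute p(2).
p(2) = 2

A tropical monomial a ⊗ x^⊗i evaluates to a + i · x. Evaluating each term at x = 2:
  Term 0 contributes 2 + 0 · 2 = 2
  Term 1 contributes 3 + 1 · 2 = 5
  Term 2 contributes -1 + 2 · 2 = 3
p(2) = ⊕ of these = min[2, 5, 3] = 2.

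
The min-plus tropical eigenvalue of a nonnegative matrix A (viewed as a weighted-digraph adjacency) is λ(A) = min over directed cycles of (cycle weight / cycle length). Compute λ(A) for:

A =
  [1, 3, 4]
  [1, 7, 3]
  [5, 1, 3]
λ(A) = 1

Enumerate directed cycles and compute their means (weight / length). Sample:
  cycle 0 → 0: weight = 1, length = 1, mean = 1/1 ≈ 1.000
  cycle 1 → 1: weight = 7, length = 1, mean = 7/1 ≈ 7.000
  cycle 2 → 2: weight = 3, length = 1, mean = 3/1 ≈ 3.000
  cycle 0 → 1 → 0: weight = 4, length = 2, mean = 4/2 ≈ 2.000
  cycle 0 → 2 → 0: weight = 9, length = 2, mean = 9/2 ≈ 4.500
  cycle 1 → 0 → 1: weight = 4, length = 2, mean = 4/2 ≈ 2.000
Minimum mean = 1.000, attained e.g. along the cycle 0 → 0 with weight 1 and length 1. So λ(A) = 1/1 = 1.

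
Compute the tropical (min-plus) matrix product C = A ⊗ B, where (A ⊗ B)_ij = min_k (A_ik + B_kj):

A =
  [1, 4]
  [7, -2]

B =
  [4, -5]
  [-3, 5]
A ⊗ B =
  [1, -4]
  [-5, 2]

Apply the min-plus product entry-by-entry:
  C[0][0] = min over k of (A[0][0] + B[0][0] = 1 + 4 = 5, A[0][1] + B[1][0] = 4 + -3 = 1) = 1 (attained at k = 1)
  C[0][1] = min over k of (A[0][0] + B[0][1] = 1 + -5 = -4, A[0][1] + B[1][1] = 4 + 5 = 9) = -4 (attained at k = 0)
  C[1][0] = min over k of (A[1][0] + B[0][0] = 7 + 4 = 11, A[1][1] + B[1][0] = -2 + -3 = -5) = -5 (attained at k = 1)
  C[1][1] = min over k of (A[1][0] + B[0][1] = 7 + -5 = 2, A[1][1] + B[1][1] = -2 + 5 = 3) = 2 (attained at k = 0)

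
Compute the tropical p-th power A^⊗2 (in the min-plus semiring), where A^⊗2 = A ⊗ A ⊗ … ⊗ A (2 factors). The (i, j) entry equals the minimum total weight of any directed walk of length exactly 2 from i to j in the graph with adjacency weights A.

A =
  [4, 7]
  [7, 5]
A^⊗2 =
  [8, 11]
  [11, 10]

Each entry (A^⊗2)_ij equals the minimum over all length-2 walks i = v_0 → v_1 → … → v_2 = j of Σ_t A[v_t][v_{t+1}]. For example, for (i, j) = (0, 1) we minimise over 2 possible intermediate vertex sequences; the minimum is 11, attained along the walk 0 → 0 → 1.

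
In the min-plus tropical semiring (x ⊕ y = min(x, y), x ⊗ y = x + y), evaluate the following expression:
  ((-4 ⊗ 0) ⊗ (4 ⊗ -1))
((-4 ⊗ 0) ⊗ (4 ⊗ -1)) = -1

Expand innermost to outermost. Recall ⊕ takes the minimum of its arguments and ⊗ takes their sum. Working out the expression ((-4 ⊗ 0) ⊗ (4 ⊗ -1)) gives -1.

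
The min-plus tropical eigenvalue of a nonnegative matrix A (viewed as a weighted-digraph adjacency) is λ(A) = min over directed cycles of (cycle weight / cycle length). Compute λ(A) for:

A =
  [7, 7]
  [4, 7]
λ(A) = 11/2

Enumerate directed cycles and compute their means (weight / length). Sample:
  cycle 0 → 0: weight = 7, length = 1, mean = 7/1 ≈ 7.000
  cycle 1 → 1: weight = 7, length = 1, mean = 7/1 ≈ 7.000
  cycle 0 → 1 → 0: weight = 11, length = 2, mean = 11/2 ≈ 5.500
  cycle 1 → 0 → 1: weight = 11, length = 2, mean = 11/2 ≈ 5.500
Minimum mean = 5.500, attained e.g. along the cycle 0 → 1 → 0 with weight 11 and length 2. So λ(A) = 11/2 = 11/2.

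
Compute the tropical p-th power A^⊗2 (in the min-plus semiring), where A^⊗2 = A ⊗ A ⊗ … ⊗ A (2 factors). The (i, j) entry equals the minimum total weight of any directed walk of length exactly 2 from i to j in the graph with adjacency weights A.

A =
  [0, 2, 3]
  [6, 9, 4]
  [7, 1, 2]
A^⊗2 =
  [0, 2, 3]
  [6, 5, 6]
  [7, 3, 4]

Each entry (A^⊗2)_ij equals the minimum over all length-2 walks i = v_0 → v_1 → … → v_2 = j of Σ_t A[v_t][v_{t+1}]. For example, for (i, j) = (0, 2) we minimise over 3 possible intermediate vertex sequences; the minimum is 3, attained along the walk 0 → 0 → 2.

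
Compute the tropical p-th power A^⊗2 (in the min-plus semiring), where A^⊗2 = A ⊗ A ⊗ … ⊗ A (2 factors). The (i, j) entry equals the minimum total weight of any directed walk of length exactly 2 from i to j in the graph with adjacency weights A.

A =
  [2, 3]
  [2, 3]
A^⊗2 =
  [4, 5]
  [4, 5]

Each entry (A^⊗2)_ij equals the minimum over all length-2 walks i = v_0 → v_1 → … → v_2 = j of Σ_t A[v_t][v_{t+1}]. For example, for (i, j) = (0, 1) we minimise over 2 possible intermediate vertex sequences; the minimum is 5, attained along the walk 0 → 0 → 1.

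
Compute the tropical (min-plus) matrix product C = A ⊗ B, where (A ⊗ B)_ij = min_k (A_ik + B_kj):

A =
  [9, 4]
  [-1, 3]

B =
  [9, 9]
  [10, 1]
A ⊗ B =
  [14, 5]
  [8, 4]

Apply the min-plus product entry-by-entry:
  C[0][0] = min over k of (A[0][0] + B[0][0] = 9 + 9 = 18, A[0][1] + B[1][0] = 4 + 10 = 14) = 14 (attained at k = 1)
  C[0][1] = min over k of (A[0][0] + B[0][1] = 9 + 9 = 18, A[0][1] + B[1][1] = 4 + 1 = 5) = 5 (attained at k = 1)
  C[1][0] = min over k of (A[1][0] + B[0][0] = -1 + 9 = 8, A[1][1] + B[1][0] = 3 + 10 = 13) = 8 (attained at k = 0)
  C[1][1] = min over k of (A[1][0] + B[0][1] = -1 + 9 = 8, A[1][1] + B[1][1] = 3 + 1 = 4) = 4 (attained at k = 1)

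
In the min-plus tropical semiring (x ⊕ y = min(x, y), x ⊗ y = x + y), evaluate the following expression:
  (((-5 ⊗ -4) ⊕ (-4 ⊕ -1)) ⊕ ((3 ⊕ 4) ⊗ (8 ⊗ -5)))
(((-5 ⊗ -4) ⊕ (-4 ⊕ -1)) ⊕ ((3 ⊕ 4) ⊗ (8 ⊗ -5))) = -9

Expand innermost to outermost. Recall ⊕ takes the minimum of its arguments and ⊗ takes their sum. Working out the expression (((-5 ⊗ -4) ⊕ (-4 ⊕ -1)) ⊕ ((3 ⊕ 4) ⊗ (8 ⊗ -5))) gives -9.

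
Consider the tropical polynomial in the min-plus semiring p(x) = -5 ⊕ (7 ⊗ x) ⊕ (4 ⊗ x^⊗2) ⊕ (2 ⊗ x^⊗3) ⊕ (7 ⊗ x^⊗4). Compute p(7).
p(7) = -5

A tropical monomial a ⊗ x^⊗i evaluates to a + i · x. Evaluating each term at x = 7:
  Term 0 contributes -5 + 0 · 7 = -5
  Term 1 contributes 7 + 1 · 7 = 14
  Term 2 contributes 4 + 2 · 7 = 18
  Term 3 contributes 2 + 3 · 7 = 23
  Term 4 contributes 7 + 4 · 7 = 35
p(7) = ⊕ of these = min[-5, 14, 18, 23, 35] = -5.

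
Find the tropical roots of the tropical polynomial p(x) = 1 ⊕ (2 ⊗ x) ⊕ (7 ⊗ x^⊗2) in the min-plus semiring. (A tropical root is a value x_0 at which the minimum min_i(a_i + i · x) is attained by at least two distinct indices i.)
Roots: {-5, -1}

Each tropical root is a break point of the lower envelope of the lines y = a_i + i · x (there are 3 lines, with slopes 0, 1, ..., 2). Only the lines that attain the minimum somewhere contribute to roots; other lines are dominated. Here the surviving (envelope) indices are i = 2, i = 1, i = 0.
Intersections between consecutive envelope lines give the roots: for adjacent envelope indices i < j the intersection is x = (a_i − a_j) / (j − i). Reading off the sorted break points: {-5, -1}.
Verification: at each break x_0, at least two indices attain the minimum of min_i(a_i + i · x_0).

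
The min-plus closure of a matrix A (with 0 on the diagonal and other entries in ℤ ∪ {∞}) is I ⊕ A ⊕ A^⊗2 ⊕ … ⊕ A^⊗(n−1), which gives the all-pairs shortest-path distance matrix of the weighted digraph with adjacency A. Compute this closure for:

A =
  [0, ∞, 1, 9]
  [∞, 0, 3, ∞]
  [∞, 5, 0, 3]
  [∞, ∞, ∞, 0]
Closure =
  [0, 6, 1, 4]
  [∞, 0, 3, 6]
  [∞, 5, 0, 3]
  [∞, ∞, ∞, 0]

This is the Floyd-Warshall all-pairs shortest-path computation. For each intermediate vertex k = 0, 1, …, 3, update dist[i][j] ← min(dist[i][j], dist[i][k] + dist[k][j]). The final matrix gives, for each (i, j), the minimum total weight of any directed path from i to j (possibly empty when i = j).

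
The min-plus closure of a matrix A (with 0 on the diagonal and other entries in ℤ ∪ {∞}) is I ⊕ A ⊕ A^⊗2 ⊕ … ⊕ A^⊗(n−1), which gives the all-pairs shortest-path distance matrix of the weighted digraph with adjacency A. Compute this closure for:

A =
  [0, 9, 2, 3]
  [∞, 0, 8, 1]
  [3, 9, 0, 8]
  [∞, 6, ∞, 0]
Closure =
  [0, 9, 2, 3]
  [11, 0, 8, 1]
  [3, 9, 0, 6]
  [17, 6, 14, 0]

This is the Floyd-Warshall all-pairs shortest-path computation. For each intermediate vertex k = 0, 1, …, 3, update dist[i][j] ← min(dist[i][j], dist[i][k] + dist[k][j]). The final matrix gives, for each (i, j), the minimum total weight of any directed path from i to j (possibly empty when i = j).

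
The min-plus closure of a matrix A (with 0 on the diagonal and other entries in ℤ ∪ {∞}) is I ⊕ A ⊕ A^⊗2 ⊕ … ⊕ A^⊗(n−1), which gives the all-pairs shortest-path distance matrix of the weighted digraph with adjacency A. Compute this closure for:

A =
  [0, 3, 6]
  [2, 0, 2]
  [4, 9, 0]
Closure =
  [0, 3, 5]
  [2, 0, 2]
  [4, 7, 0]

This is the Floyd-Warshall all-pairs shortest-path computation. For each intermediate vertex k = 0, 1, …, 2, update dist[i][j] ← min(dist[i][j], dist[i][k] + dist[k][j]). The final matrix gives, for each (i, j), the minimum total weight of any directed path from i to j (possibly empty when i = j).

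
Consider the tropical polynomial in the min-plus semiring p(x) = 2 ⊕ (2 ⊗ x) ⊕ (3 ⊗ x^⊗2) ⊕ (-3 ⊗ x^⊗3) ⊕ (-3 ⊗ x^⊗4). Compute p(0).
p(0) = -3

A tropical monomial a ⊗ x^⊗i evaluates to a + i · x. Evaluating each term at x = 0:
  Term 0 contributes 2 + 0 · 0 = 2
  Term 1 contributes 2 + 1 · 0 = 2
  Term 2 contributes 3 + 2 · 0 = 3
  Term 3 contributes -3 + 3 · 0 = -3
  Term 4 contributes -3 + 4 · 0 = -3
p(0) = ⊕ of these = min[2, 2, 3, -3, -3] = -3.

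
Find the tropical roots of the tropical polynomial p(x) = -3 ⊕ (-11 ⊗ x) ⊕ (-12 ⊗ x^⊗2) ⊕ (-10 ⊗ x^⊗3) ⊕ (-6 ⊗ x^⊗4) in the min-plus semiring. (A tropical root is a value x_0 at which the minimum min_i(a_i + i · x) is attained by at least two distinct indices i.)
Roots: {-4, -2, 1, 8}

Each tropical root is a break point of the lower envelope of the lines y = a_i + i · x (there are 5 lines, with slopes 0, 1, ..., 4). Only the lines that attain the minimum somewhere contribute to roots; other lines are dominated. Here the surviving (envelope) indices are i = 4, i = 3, i = 2, i = 1, i = 0.
Intersections between consecutive envelope lines give the roots: for adjacent envelope indices i < j the intersection is x = (a_i − a_j) / (j − i). Reading off the sorted break points: {-4, -2, 1, 8}.
Verification: at each break x_0, at least two indices attain the minimum of min_i(a_i + i · x_0).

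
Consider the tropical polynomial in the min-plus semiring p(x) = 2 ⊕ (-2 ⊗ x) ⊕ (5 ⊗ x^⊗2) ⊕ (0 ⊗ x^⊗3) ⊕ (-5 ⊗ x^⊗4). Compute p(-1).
p(-1) = -9

A tropical monomial a ⊗ x^⊗i evaluates to a + i · x. Evaluating each term at x = -1:
  Term 0 contributes 2 + 0 · -1 = 2
  Term 1 contributes -2 + 1 · -1 = -3
  Term 2 contributes 5 + 2 · -1 = 3
  Term 3 contributes 0 + 3 · -1 = -3
  Term 4 contributes -5 + 4 · -1 = -9
p(-1) = ⊕ of these = min[2, -3, 3, -3, -9] = -9.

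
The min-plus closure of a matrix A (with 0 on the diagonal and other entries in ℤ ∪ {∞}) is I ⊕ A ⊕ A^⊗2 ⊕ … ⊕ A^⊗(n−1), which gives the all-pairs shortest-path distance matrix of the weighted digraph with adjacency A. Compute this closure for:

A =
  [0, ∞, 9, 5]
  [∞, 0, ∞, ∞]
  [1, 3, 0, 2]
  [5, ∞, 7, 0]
Closure =
  [0, 12, 9, 5]
  [∞, 0, ∞, ∞]
  [1, 3, 0, 2]
  [5, 10, 7, 0]

This is the Floyd-Warshall all-pairs shortest-path computation. For each intermediate vertex k = 0, 1, …, 3, update dist[i][j] ← min(dist[i][j], dist[i][k] + dist[k][j]). The final matrix gives, for each (i, j), the minimum total weight of any directed path from i to j (possibly empty when i = j).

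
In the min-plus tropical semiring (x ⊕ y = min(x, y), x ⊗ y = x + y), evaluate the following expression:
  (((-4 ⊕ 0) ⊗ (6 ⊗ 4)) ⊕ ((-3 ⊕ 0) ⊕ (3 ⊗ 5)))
(((-4 ⊕ 0) ⊗ (6 ⊗ 4)) ⊕ ((-3 ⊕ 0) ⊕ (3 ⊗ 5))) = -3

Expand innermost to outermost. Recall ⊕ takes the minimum of its arguments and ⊗ takes their sum. Working out the expression (((-4 ⊕ 0) ⊗ (6 ⊗ 4)) ⊕ ((-3 ⊕ 0) ⊕ (3 ⊗ 5))) gives -3.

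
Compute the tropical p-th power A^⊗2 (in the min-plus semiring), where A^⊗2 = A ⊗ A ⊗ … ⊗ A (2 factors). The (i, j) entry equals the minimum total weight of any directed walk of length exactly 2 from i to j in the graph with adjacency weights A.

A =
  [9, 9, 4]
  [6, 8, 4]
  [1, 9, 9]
A^⊗2 =
  [5, 13, 13]
  [5, 13, 10]
  [10, 10, 5]

Each entry (A^⊗2)_ij equals the minimum over all length-2 walks i = v_0 → v_1 → … → v_2 = j of Σ_t A[v_t][v_{t+1}]. For example, for (i, j) = (0, 2) we minimise over 3 possible intermediate vertex sequences; the minimum is 13, attained along the walk 0 → 0 → 2.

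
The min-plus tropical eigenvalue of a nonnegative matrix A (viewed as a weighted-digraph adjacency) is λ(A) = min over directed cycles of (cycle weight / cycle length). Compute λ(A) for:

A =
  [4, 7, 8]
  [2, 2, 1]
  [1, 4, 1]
λ(A) = 1

Enumerate directed cycles and compute their means (weight / length). Sample:
  cycle 0 → 0: weight = 4, length = 1, mean = 4/1 ≈ 4.000
  cycle 1 → 1: weight = 2, length = 1, mean = 2/1 ≈ 2.000
  cycle 2 → 2: weight = 1, length = 1, mean = 1/1 ≈ 1.000
  cycle 0 → 1 → 0: weight = 9, length = 2, mean = 9/2 ≈ 4.500
  cycle 0 → 2 → 0: weight = 9, length = 2, mean = 9/2 ≈ 4.500
  cycle 1 → 0 → 1: weight = 9, length = 2, mean = 9/2 ≈ 4.500
Minimum mean = 1.000, attained e.g. along the cycle 2 → 2 with weight 1 and length 1. So λ(A) = 1/1 = 1.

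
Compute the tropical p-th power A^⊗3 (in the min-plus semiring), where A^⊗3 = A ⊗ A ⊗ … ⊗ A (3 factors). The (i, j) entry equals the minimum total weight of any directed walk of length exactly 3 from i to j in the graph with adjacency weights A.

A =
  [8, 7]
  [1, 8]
A^⊗3 =
  [16, 15]
  [9, 16]

Each entry (A^⊗3)_ij equals the minimum over all length-3 walks i = v_0 → v_1 → … → v_3 = j of Σ_t A[v_t][v_{t+1}]. For example, for (i, j) = (0, 1) we minimise over 4 possible intermediate vertex sequences; the minimum is 15, attained along the walk 0 → 1 → 0 → 1.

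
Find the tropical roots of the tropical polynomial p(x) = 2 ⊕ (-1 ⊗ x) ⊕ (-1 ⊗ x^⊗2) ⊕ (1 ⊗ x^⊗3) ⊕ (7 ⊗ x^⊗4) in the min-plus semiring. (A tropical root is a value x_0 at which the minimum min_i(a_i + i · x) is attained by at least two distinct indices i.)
Roots: {-6, -2, 0, 3}

Each tropical root is a break point of the lower envelope of the lines y = a_i + i · x (there are 5 lines, with slopes 0, 1, ..., 4). Only the lines that attain the minimum somewhere contribute to roots; other lines are dominated. Here the surviving (envelope) indices are i = 4, i = 3, i = 2, i = 1, i = 0.
Intersections between consecutive envelope lines give the roots: for adjacent envelope indices i < j the intersection is x = (a_i − a_j) / (j − i). Reading off the sorted break points: {-6, -2, 0, 3}.
Verification: at each break x_0, at least two indices attain the minimum of min_i(a_i + i · x_0).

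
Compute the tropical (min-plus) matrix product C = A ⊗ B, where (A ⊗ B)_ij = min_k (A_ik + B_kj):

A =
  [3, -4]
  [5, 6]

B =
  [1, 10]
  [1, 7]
A ⊗ B =
  [-3, 3]
  [6, 13]

Apply the min-plus product entry-by-entry:
  C[0][0] = min over k of (A[0][0] + B[0][0] = 3 + 1 = 4, A[0][1] + B[1][0] = -4 + 1 = -3) = -3 (attained at k = 1)
  C[0][1] = min over k of (A[0][0] + B[0][1] = 3 + 10 = 13, A[0][1] + B[1][1] = -4 + 7 = 3) = 3 (attained at k = 1)
  C[1][0] = min over k of (A[1][0] + B[0][0] = 5 + 1 = 6, A[1][1] + B[1][0] = 6 + 1 = 7) = 6 (attained at k = 0)
  C[1][1] = min over k of (A[1][0] + B[0][1] = 5 + 10 = 15, A[1][1] + B[1][1] = 6 + 7 = 13) = 13 (attained at k = 1)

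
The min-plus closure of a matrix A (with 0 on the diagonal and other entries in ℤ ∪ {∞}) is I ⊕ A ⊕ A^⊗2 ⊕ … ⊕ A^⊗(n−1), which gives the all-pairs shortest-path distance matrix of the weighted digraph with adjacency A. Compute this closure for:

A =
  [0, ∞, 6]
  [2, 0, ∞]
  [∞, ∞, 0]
Closure =
  [0, ∞, 6]
  [2, 0, 8]
  [∞, ∞, 0]

This is the Floyd-Warshall all-pairs shortest-path computation. For each intermediate vertex k = 0, 1, …, 2, update dist[i][j] ← min(dist[i][j], dist[i][k] + dist[k][j]). The final matrix gives, for each (i, j), the minimum total weight of any directed path from i to j (possibly empty when i = j).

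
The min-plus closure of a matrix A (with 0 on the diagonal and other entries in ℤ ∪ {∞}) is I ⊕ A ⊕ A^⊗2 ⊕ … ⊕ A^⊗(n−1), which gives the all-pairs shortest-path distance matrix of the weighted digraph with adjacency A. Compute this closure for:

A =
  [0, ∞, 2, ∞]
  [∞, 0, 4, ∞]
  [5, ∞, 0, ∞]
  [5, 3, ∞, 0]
Closure =
  [0, ∞, 2, ∞]
  [9, 0, 4, ∞]
  [5, ∞, 0, ∞]
  [5, 3, 7, 0]

This is the Floyd-Warshall all-pairs shortest-path computation. For each intermediate vertex k = 0, 1, …, 3, update dist[i][j] ← min(dist[i][j], dist[i][k] + dist[k][j]). The final matrix gives, for each (i, j), the minimum total weight of any directed path from i to j (possibly empty when i = j).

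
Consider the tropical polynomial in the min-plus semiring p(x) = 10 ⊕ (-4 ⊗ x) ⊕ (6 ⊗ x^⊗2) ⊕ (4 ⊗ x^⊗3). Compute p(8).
p(8) = 4

A tropical monomial a ⊗ x^⊗i evaluates to a + i · x. Evaluating each term at x = 8:
  Term 0 contributes 10 + 0 · 8 = 10
  Term 1 contributes -4 + 1 · 8 = 4
  Term 2 contributes 6 + 2 · 8 = 22
  Term 3 contributes 4 + 3 · 8 = 28
p(8) = ⊕ of these = min[10, 4, 22, 28] = 4.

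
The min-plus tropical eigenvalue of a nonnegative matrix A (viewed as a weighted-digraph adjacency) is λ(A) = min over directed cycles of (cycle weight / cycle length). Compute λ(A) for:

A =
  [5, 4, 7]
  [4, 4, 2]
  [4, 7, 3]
λ(A) = 3

Enumerate directed cycles and compute their means (weight / length). Sample:
  cycle 0 → 0: weight = 5, length = 1, mean = 5/1 ≈ 5.000
  cycle 1 → 1: weight = 4, length = 1, mean = 4/1 ≈ 4.000
  cycle 2 → 2: weight = 3, length = 1, mean = 3/1 ≈ 3.000
  cycle 0 → 1 → 0: weight = 8, length = 2, mean = 8/2 ≈ 4.000
  cycle 0 → 2 → 0: weight = 11, length = 2, mean = 11/2 ≈ 5.500
  cycle 1 → 0 → 1: weight = 8, length = 2, mean = 8/2 ≈ 4.000
Minimum mean = 3.000, attained e.g. along the cycle 2 → 2 with weight 3 and length 1. So λ(A) = 3/1 = 3.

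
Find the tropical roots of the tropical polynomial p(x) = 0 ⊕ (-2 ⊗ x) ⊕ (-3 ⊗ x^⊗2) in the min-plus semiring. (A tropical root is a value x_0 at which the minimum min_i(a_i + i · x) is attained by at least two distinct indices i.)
Roots: {1, 2}

Each tropical root is a break point of the lower envelope of the lines y = a_i + i · x (there are 3 lines, with slopes 0, 1, ..., 2). Only the lines that attain the minimum somewhere contribute to roots; other lines are dominated. Here the surviving (envelope) indices are i = 2, i = 1, i = 0.
Intersections between consecutive envelope lines give the roots: for adjacent envelope indices i < j the intersection is x = (a_i − a_j) / (j − i). Reading off the sorted break points: {1, 2}.
Verification: at each break x_0, at least two indices attain the minimum of min_i(a_i + i · x_0).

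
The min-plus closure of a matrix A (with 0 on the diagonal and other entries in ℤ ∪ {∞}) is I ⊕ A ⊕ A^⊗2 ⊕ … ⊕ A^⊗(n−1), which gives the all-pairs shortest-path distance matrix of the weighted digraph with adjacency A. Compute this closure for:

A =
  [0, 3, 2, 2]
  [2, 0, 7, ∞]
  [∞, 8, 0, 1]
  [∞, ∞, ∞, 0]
Closure =
  [0, 3, 2, 2]
  [2, 0, 4, 4]
  [10, 8, 0, 1]
  [∞, ∞, ∞, 0]

This is the Floyd-Warshall all-pairs shortest-path computation. For each intermediate vertex k = 0, 1, …, 3, update dist[i][j] ← min(dist[i][j], dist[i][k] + dist[k][j]). The final matrix gives, for each (i, j), the minimum total weight of any directed path from i to j (possibly empty when i = j).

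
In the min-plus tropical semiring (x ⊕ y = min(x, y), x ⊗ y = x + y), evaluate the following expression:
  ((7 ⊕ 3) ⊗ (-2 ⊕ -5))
((7 ⊕ 3) ⊗ (-2 ⊕ -5)) = -2

Expand innermost to outermost. Recall ⊕ takes the minimum of its arguments and ⊗ takes their sum. Working out the expression ((7 ⊕ 3) ⊗ (-2 ⊕ -5)) gives -2.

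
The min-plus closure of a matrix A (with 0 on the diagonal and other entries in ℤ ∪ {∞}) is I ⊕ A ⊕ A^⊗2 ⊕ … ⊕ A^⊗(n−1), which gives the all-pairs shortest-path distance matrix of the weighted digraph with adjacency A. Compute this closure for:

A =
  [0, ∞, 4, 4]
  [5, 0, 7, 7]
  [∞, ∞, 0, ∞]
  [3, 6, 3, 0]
Closure =
  [0, 10, 4, 4]
  [5, 0, 7, 7]
  [∞, ∞, 0, ∞]
  [3, 6, 3, 0]

This is the Floyd-Warshall all-pairs shortest-path computation. For each intermediate vertex k = 0, 1, …, 3, update dist[i][j] ← min(dist[i][j], dist[i][k] + dist[k][j]). The final matrix gives, for each (i, j), the minimum total weight of any directed path from i to j (possibly empty when i = j).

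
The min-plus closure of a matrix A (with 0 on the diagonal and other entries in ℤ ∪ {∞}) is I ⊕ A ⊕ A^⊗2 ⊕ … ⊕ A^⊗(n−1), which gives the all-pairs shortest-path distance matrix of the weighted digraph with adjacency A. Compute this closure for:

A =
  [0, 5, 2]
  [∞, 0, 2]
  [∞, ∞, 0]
Closure =
  [0, 5, 2]
  [∞, 0, 2]
  [∞, ∞, 0]

This is the Floyd-Warshall all-pairs shortest-path computation. For each intermediate vertex k = 0, 1, …, 2, update dist[i][j] ← min(dist[i][j], dist[i][k] + dist[k][j]). The final matrix gives, for each (i, j), the minimum total weight of any directed path from i to j (possibly empty when i = j).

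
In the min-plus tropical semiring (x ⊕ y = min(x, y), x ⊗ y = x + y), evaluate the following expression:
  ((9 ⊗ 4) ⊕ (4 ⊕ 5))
((9 ⊗ 4) ⊕ (4 ⊕ 5)) = 4

Expand innermost to outermost. Recall ⊕ takes the minimum of its arguments and ⊗ takes their sum. Working out the expression ((9 ⊗ 4) ⊕ (4 ⊕ 5)) gives 4.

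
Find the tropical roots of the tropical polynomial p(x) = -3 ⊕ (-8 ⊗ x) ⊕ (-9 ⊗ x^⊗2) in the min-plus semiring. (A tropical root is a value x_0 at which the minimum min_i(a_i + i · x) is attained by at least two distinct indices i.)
Roots: {1, 5}

Each tropical root is a break point of the lower envelope of the lines y = a_i + i · x (there are 3 lines, with slopes 0, 1, ..., 2). Only the lines that attain the minimum somewhere contribute to roots; other lines are dominated. Here the surviving (envelope) indices are i = 2, i = 1, i = 0.
Intersections between consecutive envelope lines give the roots: for adjacent envelope indices i < j the intersection is x = (a_i − a_j) / (j − i). Reading off the sorted break points: {1, 5}.
Verification: at each break x_0, at least two indices attain the minimum of min_i(a_i + i · x_0).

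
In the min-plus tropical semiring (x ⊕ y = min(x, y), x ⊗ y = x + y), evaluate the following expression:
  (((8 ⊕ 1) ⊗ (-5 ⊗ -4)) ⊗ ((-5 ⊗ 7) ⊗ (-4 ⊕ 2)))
(((8 ⊕ 1) ⊗ (-5 ⊗ -4)) ⊗ ((-5 ⊗ 7) ⊗ (-4 ⊕ 2))) = -10

Expand innermost to outermost. Recall ⊕ takes the minimum of its arguments and ⊗ takes their sum. Working out the expression (((8 ⊕ 1) ⊗ (-5 ⊗ -4)) ⊗ ((-5 ⊗ 7) ⊗ (-4 ⊕ 2))) gives -10.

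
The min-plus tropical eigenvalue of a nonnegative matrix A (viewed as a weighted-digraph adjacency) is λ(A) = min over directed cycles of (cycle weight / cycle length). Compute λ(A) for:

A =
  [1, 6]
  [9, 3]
λ(A) = 1

Enumerate directed cycles and compute their means (weight / length). Sample:
  cycle 0 → 0: weight = 1, length = 1, mean = 1/1 ≈ 1.000
  cycle 1 → 1: weight = 3, length = 1, mean = 3/1 ≈ 3.000
  cycle 0 → 1 → 0: weight = 15, length = 2, mean = 15/2 ≈ 7.500
  cycle 1 → 0 → 1: weight = 15, length = 2, mean = 15/2 ≈ 7.500
Minimum mean = 1.000, attained e.g. along the cycle 0 → 0 with weight 1 and length 1. So λ(A) = 1/1 = 1.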